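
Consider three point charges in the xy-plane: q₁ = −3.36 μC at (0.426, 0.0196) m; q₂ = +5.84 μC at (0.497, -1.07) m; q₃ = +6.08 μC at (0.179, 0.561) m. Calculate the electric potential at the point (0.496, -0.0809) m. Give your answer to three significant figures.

The total potential is the scalar sum of each charge's contribution, V = Σ kqᵢ/rᵢ.
Distances from the field point to each charge: r₁ = 0.122 m, r₂ = 0.989 m, r₃ = 0.716 m.
V = k[(-3.36×10⁻⁶)/(0.122) + (5.84×10⁻⁶)/(0.989) + (6.08×10⁻⁶)/(0.716)] = -1.17×10⁵ V.

-1.17×10⁵ V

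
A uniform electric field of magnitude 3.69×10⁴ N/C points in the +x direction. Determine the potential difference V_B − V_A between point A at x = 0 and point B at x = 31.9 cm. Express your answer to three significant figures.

In a uniform field, potential decreases in the direction of E: V_B − V_A = −E·Δx.
V_B − V_A = −(3.69×10⁴ V/m)(0.319 m) = -1.18×10⁴ V.

-1.18×10⁴ V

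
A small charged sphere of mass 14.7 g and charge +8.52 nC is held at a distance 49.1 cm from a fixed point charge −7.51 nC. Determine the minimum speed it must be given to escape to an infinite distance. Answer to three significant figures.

To just escape, total mechanical energy must reach zero at infinity: ½mv²_min + U = 0, so ½mv²_min = −U = |kQq|/r.
|U| = |kQq|/r = (8.99×10⁹ N·m²/C²)(7.51×10⁻⁹)(8.52×10⁻⁹)/(0.491) = 1.17×10⁻⁶ J.
v_min = √(2|U|/m) = √(2·1.17×10⁻⁶/0.0147) = 0.0126 m/s.

0.0126 m/s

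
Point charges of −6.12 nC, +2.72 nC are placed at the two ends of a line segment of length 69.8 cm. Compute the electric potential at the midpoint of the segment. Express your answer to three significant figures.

-87.6 V

The total potential is the scalar sum of each charge's contribution, V = Σ kqᵢ/rᵢ.
Each charge is 0.349 m from the midpoint.
V = k[(-6.12×10⁻⁹)/(0.349) + (2.72×10⁻⁹)/(0.349)] = -87.6 V.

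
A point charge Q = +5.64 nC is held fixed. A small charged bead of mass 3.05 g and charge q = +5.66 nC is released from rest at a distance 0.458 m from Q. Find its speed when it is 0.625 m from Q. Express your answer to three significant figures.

Only the electrostatic force acts, so mechanical energy is conserved: ½mv² = U₁ − U₂ = kQq(1/r₁ − 1/r₂).
U₁ − U₂ = (8.99×10⁹ N·m²/C²)(5.64×10⁻⁹ C)(5.66×10⁻⁹ C)(1/0.458 − 1/0.625) = 1.67×10⁻⁷ J.
v = √(2·1.67×10⁻⁷/3.05×10⁻³) = 0.0105 m/s.

0.0105 m/s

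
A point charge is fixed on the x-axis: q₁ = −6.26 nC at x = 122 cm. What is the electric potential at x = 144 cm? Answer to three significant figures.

Electric potential is a scalar, so the contributions from each charge add algebraically: V = Σ kqᵢ/rᵢ.
V = k[(-6.26×10⁻⁹)/(0.220)] = -256 V.

-256 V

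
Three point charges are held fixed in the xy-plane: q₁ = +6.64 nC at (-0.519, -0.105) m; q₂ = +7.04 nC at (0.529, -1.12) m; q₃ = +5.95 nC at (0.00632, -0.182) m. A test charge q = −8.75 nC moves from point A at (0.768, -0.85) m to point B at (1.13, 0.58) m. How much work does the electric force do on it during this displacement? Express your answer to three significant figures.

The work done by the electric force is W_field = −ΔU = −q(V_B − V_A) = q(V_A − V_B).
At A: distances to the source charges are 1.49 m, 0.361 m, 1.01 m; V_A = Σ kqᵢ/rᵢ = 268 V.
At B: distances to the source charges are 1.79 m, 1.80 m, 1.36 m; V_B = Σ kqᵢ/rᵢ = 108 V.
ΔV = V_B − V_A = -161 V.
W_field = −qΔV = −(-8.75×10⁻⁹ C)(-161 V) = -1.40×10⁻⁶ J.

-1.40×10⁻⁶ J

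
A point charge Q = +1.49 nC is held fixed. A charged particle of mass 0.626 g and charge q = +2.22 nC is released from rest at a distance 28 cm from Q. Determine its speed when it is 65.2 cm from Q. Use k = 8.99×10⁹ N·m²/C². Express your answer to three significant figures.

0.0139 m/s

Only the electrostatic force acts, so mechanical energy is conserved: ½mv² = U₁ − U₂ = kQq(1/r₁ − 1/r₂).
U₁ − U₂ = (8.99×10⁹ N·m²/C²)(1.49×10⁻⁹ C)(2.22×10⁻⁹ C)(1/0.280 − 1/0.652) = 6.06×10⁻⁸ J.
v = √(2·6.06×10⁻⁸/6.26×10⁻⁴) = 0.0139 m/s.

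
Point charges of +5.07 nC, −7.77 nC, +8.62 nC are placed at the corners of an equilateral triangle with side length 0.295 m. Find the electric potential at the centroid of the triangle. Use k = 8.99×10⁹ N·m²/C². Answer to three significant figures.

Electric potential is a scalar, so the contributions from each charge add algebraically: V = Σ kqᵢ/rᵢ.
The distance from each vertex to the centroid is a/√3 = 0.170 m.
V = k[(5.07×10⁻⁹)/(0.170) + (-7.77×10⁻⁹)/(0.170) + (8.62×10⁻⁹)/(0.170)] = 312 V.

312 V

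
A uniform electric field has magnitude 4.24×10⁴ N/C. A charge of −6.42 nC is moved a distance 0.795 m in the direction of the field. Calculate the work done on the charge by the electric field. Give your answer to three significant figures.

-2.16×10⁻⁴ J

The potential change for a displacement 0.795 m in the direction of the field is ΔV = −Ed = -3.37×10⁴ V.
W_field = −qΔV = -2.16×10⁻⁴ J.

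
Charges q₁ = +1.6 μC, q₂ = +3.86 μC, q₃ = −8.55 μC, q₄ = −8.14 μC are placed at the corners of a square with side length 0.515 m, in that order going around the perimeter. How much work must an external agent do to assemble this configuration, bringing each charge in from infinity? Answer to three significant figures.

-0.0374 J

The work to assemble the configuration equals its total potential energy, U = Σ kqᵢqⱼ/rᵢⱼ over all pairs.
The four side pairs have separation 0.515 m and the two diagonal pairs 0.728 m.
Summing all 6 pair terms gives U = -0.0374 J.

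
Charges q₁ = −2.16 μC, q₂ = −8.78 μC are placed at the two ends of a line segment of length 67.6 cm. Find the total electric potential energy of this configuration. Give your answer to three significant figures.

0.252 J

The assembly work is the sum of pairwise potential energies, U = Σ_{i<j} kqᵢqⱼ/rᵢⱼ.
The separation is r = 0.676 m.
U = (0.252) = 0.252 J.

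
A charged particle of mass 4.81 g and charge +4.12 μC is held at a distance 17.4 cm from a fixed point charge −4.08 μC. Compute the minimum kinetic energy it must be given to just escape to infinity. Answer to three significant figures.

0.868 J

To just escape, total mechanical energy must reach zero at infinity: ½mv²_min + U = 0, so ½mv²_min = −U = |kQq|/r.
|U| = |kQq|/r = (8.99×10⁹ N·m²/C²)(4.08×10⁻⁶)(4.12×10⁻⁶)/(0.174) = 0.868 J.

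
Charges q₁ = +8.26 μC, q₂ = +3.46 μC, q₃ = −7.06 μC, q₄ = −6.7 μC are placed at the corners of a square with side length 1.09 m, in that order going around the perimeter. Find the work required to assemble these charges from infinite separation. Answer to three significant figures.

-0.507 J

The assembly work is the sum of pairwise potential energies, U = Σ_{i<j} kqᵢqⱼ/rᵢⱼ.
The four side pairs have separation 1.09 m and the two diagonal pairs 1.54 m.
Summing all 6 pair terms gives U = -0.507 J.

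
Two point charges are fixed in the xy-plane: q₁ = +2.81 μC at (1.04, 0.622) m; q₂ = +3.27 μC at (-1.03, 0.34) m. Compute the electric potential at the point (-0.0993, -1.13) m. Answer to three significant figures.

2.90×10⁴ V

Electric potential is a scalar, so the contributions from each charge add algebraically: V = Σ kqᵢ/rᵢ.
Distances from the field point to each charge: r₁ = 2.09 m, r₂ = 1.74 m.
V = k[(2.81×10⁻⁶)/(2.09) + (3.27×10⁻⁶)/(1.74)] = 2.90×10⁴ V.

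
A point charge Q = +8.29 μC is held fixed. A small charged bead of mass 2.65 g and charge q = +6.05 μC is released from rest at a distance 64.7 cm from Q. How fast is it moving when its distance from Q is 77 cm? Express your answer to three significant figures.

9.17 m/s

Only the electrostatic force acts, so mechanical energy is conserved: ½mv² = U₁ − U₂ = kQq(1/r₁ − 1/r₂).
U₁ − U₂ = (8.99×10⁹ N·m²/C²)(8.29×10⁻⁶ C)(6.05×10⁻⁶ C)(1/0.647 − 1/0.770) = 0.111 J.
v = √(2·0.111/2.65×10⁻³) = 9.17 m/s.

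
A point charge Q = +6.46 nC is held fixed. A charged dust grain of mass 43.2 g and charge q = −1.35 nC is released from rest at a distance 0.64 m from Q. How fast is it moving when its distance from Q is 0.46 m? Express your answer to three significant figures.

Only the electrostatic force acts, so mechanical energy is conserved: ½mv² = U₁ − U₂ = kQq(1/r₁ − 1/r₂).
U₁ − U₂ = (8.99×10⁹ N·m²/C²)(6.46×10⁻⁹ C)(-1.35×10⁻⁹ C)(1/0.640 − 1/0.460) = 4.79×10⁻⁸ J.
v = √(2·4.79×10⁻⁸/0.0432) = 1.49×10⁻³ m/s.

1.49×10⁻³ m/s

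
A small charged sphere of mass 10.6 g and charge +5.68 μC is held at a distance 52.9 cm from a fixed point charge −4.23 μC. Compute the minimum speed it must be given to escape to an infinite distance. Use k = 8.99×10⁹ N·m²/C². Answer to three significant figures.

8.78 m/s

To just escape, total mechanical energy must reach zero at infinity: ½mv²_min + U = 0, so ½mv²_min = −U = |kQq|/r.
|U| = |kQq|/r = (8.99×10⁹ N·m²/C²)(4.23×10⁻⁶)(5.68×10⁻⁶)/(0.529) = 0.408 J.
v_min = √(2|U|/m) = √(2·0.408/0.0106) = 8.78 m/s.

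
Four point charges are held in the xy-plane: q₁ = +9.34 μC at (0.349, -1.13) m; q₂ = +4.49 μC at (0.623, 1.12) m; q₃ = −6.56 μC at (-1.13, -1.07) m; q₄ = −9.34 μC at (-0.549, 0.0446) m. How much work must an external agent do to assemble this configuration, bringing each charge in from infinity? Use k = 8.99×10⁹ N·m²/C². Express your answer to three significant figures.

The work to assemble the configuration equals its total potential energy, U = Σ kqᵢqⱼ/rᵢⱼ over all pairs.
Pair separations: r₁₂ = 2.27 m, r₁₃ = 1.48 m, r₁₄ = 1.48 m, r₂₃ = 2.81 m, r₂₄ = 1.59 m, r₃₄ = 1.26 m.
Summing all 6 pair terms gives U = -0.629 J.

-0.629 J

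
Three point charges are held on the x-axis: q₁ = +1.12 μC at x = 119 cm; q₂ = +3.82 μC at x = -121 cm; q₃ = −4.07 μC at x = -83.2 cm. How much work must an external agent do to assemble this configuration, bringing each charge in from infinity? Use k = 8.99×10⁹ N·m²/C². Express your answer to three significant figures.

-0.374 J

The assembly work is the sum of pairwise potential energies, U = Σ_{i<j} kqᵢqⱼ/rᵢⱼ.
Pair separations: r₁₂ = 2.40 m, r₁₃ = 2.02 m, r₂₃ = 0.378 m.
U = (0.0160) + (-0.0203) + (-0.370) = -0.374 J.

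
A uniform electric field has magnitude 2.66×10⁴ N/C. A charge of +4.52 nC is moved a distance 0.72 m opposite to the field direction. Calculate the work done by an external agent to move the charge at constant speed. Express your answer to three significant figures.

8.66×10⁻⁵ J

The potential change for a displacement 0.72 m opposite to the field direction is ΔV = +Ed = 1.92×10⁴ V.
W_ext = qΔV = 8.66×10⁻⁵ J.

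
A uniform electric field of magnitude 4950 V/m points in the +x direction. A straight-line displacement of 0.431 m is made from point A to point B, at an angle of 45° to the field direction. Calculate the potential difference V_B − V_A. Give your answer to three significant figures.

-1510 V

Only the component of displacement along E changes the potential: ΔV = −E·d·cosθ.
ΔV = −(4950 V/m)(0.431 m)cos45° = -1510 V.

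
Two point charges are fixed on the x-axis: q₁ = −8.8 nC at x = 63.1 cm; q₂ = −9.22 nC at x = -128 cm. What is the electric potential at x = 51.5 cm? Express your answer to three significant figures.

-728 V

The total potential is the scalar sum of each charge's contribution, V = Σ kqᵢ/rᵢ.
Distances from the field point to each charge: r₁ = 0.116 m, r₂ = 1.79 m.
V = k[(-8.80×10⁻⁹)/(0.116) + (-9.22×10⁻⁹)/(1.79)] = -728 V.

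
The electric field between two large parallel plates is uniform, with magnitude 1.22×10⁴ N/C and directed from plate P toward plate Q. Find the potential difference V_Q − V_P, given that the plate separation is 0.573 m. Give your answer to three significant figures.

-6990 V

In a uniform field, potential decreases in the direction of E: ΔV = −E·d for a displacement d parallel to E.
Going from P to Q is a displacement of 0.573 m along the field, so V_Q − V_P = −Ed = -6990 V.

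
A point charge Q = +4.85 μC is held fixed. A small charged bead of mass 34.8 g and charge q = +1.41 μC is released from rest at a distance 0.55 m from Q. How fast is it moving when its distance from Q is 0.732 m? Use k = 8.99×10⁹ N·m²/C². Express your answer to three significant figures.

Only the electrostatic force acts, so mechanical energy is conserved: ½mv² = U₁ − U₂ = kQq(1/r₁ − 1/r₂).
U₁ − U₂ = (8.99×10⁹ N·m²/C²)(4.85×10⁻⁶ C)(1.41×10⁻⁶ C)(1/0.550 − 1/0.732) = 0.0278 J.
v = √(2·0.0278/0.0348) = 1.26 m/s.

1.26 m/s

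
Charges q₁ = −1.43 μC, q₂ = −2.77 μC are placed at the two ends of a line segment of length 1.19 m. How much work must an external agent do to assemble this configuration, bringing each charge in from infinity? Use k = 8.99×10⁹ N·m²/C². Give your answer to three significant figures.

The assembly work is the sum of pairwise potential energies, U = Σ_{i<j} kqᵢqⱼ/rᵢⱼ.
The separation is r = 1.19 m.
U = (0.0299) = 0.0299 J.

0.0299 J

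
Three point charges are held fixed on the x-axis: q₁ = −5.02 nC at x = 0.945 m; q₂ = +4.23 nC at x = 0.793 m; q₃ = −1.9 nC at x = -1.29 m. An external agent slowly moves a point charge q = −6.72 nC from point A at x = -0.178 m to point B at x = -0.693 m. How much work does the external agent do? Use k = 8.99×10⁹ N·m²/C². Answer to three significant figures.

For quasistatic motion the external work equals the change in potential energy: W_ext = qΔV = q(V_B − V_A).
At A: distances to the source charges are 1.12 m, 0.971 m, 1.11 m; V_A = Σ kqᵢ/rᵢ = -16.4 V.
At B: distances to the source charges are 1.64 m, 1.49 m, 0.597 m; V_B = Σ kqᵢ/rᵢ = -30.6 V.
ΔV = V_B − V_A = -14.2 V.
W_ext = qΔV = (-6.72×10⁻⁹ C)(-14.2 V) = 9.53×10⁻⁸ J.

9.53×10⁻⁸ J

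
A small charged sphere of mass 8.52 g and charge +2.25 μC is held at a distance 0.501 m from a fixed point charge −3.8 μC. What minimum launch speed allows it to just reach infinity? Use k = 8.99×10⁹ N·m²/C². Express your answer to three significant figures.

6.00 m/s

To just escape, total mechanical energy must reach zero at infinity: ½mv²_min + U = 0, so ½mv²_min = −U = |kQq|/r.
|U| = |kQq|/r = (8.99×10⁹ N·m²/C²)(3.80×10⁻⁶)(2.25×10⁻⁶)/(0.501) = 0.153 J.
v_min = √(2|U|/m) = √(2·0.153/8.52×10⁻³) = 6.00 m/s.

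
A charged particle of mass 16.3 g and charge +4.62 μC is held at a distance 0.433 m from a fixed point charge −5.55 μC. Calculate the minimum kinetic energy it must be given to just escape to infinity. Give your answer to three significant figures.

To just escape, total mechanical energy must reach zero at infinity: ½mv²_min + U = 0, so ½mv²_min = −U = |kQq|/r.
|U| = |kQq|/r = (8.99×10⁹ N·m²/C²)(5.55×10⁻⁶)(4.62×10⁻⁶)/(0.433) = 0.532 J.

0.532 J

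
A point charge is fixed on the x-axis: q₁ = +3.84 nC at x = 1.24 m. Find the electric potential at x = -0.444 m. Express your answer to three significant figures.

20.5 V

Electric potential is a scalar, so the contributions from each charge add algebraically: V = Σ kqᵢ/rᵢ.
V = k[(3.84×10⁻⁹)/(1.68)] = 20.5 V.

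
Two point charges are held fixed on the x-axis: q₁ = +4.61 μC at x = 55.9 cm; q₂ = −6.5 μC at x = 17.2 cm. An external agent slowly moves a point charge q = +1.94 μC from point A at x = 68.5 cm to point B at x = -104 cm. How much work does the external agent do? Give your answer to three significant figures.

-0.460 J

For quasistatic motion the external work equals the change in potential energy: W_ext = qΔV = q(V_B − V_A).
At A: distances to the source charges are 0.126 m, 0.513 m; V_A = Σ kqᵢ/rᵢ = 2.15×10⁵ V.
At B: distances to the source charges are 1.60 m, 1.21 m; V_B = Σ kqᵢ/rᵢ = -2.23×10⁴ V.
ΔV = V_B − V_A = -2.37×10⁵ V.
W_ext = qΔV = (1.94×10⁻⁶ C)(-2.37×10⁵ V) = -0.460 J.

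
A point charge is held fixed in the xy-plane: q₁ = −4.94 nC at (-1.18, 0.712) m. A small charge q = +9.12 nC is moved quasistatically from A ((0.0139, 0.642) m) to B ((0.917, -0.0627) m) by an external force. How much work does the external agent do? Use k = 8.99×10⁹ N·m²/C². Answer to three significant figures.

For quasistatic motion the external work equals the change in potential energy: W_ext = qΔV = q(V_B − V_A).
At A: distance to the source charge is 1.20 m; V_A = kq₁/r = -37.1 V.
At B: distance to the source charge is 2.24 m; V_B = kq₁/r = -19.9 V.
ΔV = V_B − V_A = 17.3 V.
W_ext = qΔV = (9.12×10⁻⁹ C)(17.3 V) = 1.57×10⁻⁷ J.

1.57×10⁻⁷ J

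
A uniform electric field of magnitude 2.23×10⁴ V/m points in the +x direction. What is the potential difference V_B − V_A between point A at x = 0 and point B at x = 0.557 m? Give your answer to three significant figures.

-1.24×10⁴ V

In a uniform field, potential decreases in the direction of E: V_B − V_A = −E·Δx.
V_B − V_A = −(2.23×10⁴ V/m)(0.557 m) = -1.24×10⁴ V.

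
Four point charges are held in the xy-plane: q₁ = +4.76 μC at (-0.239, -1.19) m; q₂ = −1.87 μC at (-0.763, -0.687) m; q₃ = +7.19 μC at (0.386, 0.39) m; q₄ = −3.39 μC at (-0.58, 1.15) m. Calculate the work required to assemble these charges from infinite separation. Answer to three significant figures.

-0.215 J

The work to assemble the configuration equals its total potential energy, U = Σ kqᵢqⱼ/rᵢⱼ over all pairs.
Pair separations: r₁₂ = 0.726 m, r₁₃ = 1.70 m, r₁₄ = 2.36 m, r₂₃ = 1.57 m, r₂₄ = 1.85 m, r₃₄ = 1.23 m.
Summing all 6 pair terms gives U = -0.215 J.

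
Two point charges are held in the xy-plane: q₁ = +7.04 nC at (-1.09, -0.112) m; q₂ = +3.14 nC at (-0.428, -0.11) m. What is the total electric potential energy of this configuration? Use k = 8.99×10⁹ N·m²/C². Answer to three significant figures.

The work to assemble the configuration equals its total potential energy, U = Σ kqᵢqⱼ/rᵢⱼ over all pairs.
Pair separations: r₁₂ = 0.662 m.
U = (3.00×10⁻⁷) = 3.00×10⁻⁷ J.

3.00×10⁻⁷ J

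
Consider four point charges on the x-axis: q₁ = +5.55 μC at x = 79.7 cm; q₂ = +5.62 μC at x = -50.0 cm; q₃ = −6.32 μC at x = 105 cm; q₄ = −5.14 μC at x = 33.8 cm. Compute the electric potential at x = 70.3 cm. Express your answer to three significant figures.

2.82×10⁵ V

Electric potential is a scalar, so the contributions from each charge add algebraically: V = Σ kqᵢ/rᵢ.
Distances from the field point to each charge: r₁ = 0.0940 m, r₂ = 1.20 m, r₃ = 0.347 m, r₄ = 0.365 m.
V = k[(5.55×10⁻⁶)/(0.0940) + (5.62×10⁻⁶)/(1.20) + (-6.32×10⁻⁶)/(0.347) + (-5.14×10⁻⁶)/(0.365)] = 2.82×10⁵ V.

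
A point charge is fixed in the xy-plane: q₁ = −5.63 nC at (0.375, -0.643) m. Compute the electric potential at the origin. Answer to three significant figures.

-68.0 V

Electric potential is a scalar, so the contributions from each charge add algebraically: V = Σ kqᵢ/rᵢ.
Distances from the field point to each charge: r₁ = 0.744 m.
V = k[(-5.63×10⁻⁹)/(0.744)] = -68.0 V.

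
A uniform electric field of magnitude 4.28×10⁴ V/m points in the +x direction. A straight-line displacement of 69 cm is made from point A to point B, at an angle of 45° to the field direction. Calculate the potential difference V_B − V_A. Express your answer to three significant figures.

Only the component of displacement along E changes the potential: ΔV = −E·d·cosθ.
ΔV = −(4.28×10⁴ V/m)(0.690 m)cos45° = -2.09×10⁴ V.

-2.09×10⁴ V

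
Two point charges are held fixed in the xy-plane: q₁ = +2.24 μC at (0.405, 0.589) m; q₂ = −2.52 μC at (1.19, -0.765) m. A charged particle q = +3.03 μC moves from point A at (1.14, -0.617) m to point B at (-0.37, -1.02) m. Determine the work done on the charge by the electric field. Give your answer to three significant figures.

The work done by the electric force is W_field = −ΔU = −q(V_B − V_A) = q(V_A − V_B).
At A: distances to the source charges are 1.41 m, 0.156 m; V_A = Σ kqᵢ/rᵢ = -1.31×10⁵ V.
At B: distances to the source charges are 1.79 m, 1.58 m; V_B = Σ kqᵢ/rᵢ = -3060 V.
ΔV = V_B − V_A = 1.28×10⁵ V.
W_field = −qΔV = −(3.03×10⁻⁶ C)(1.28×10⁵ V) = -0.387 J.

-0.387 J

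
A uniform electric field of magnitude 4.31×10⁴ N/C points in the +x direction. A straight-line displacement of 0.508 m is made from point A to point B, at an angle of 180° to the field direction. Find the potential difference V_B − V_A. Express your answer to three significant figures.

2.19×10⁴ V

Only the component of displacement along E changes the potential: ΔV = −E·d·cosθ.
ΔV = −(4.31×10⁴ V/m)(0.508 m)cos180° = 2.19×10⁴ V.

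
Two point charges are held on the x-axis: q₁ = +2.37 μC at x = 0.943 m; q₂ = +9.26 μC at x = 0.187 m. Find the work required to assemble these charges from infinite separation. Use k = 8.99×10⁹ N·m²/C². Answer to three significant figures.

0.261 J

The work to assemble the configuration equals its total potential energy, U = Σ kqᵢqⱼ/rᵢⱼ over all pairs.
Pair separations: r₁₂ = 0.756 m.
U = (0.261) = 0.261 J.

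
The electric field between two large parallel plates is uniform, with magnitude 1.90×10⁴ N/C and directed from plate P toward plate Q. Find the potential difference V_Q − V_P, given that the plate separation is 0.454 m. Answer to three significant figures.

In a uniform field, potential decreases in the direction of E: ΔV = −E·d for a displacement d parallel to E.
Going from P to Q is a displacement of 0.454 m along the field, so V_Q − V_P = −Ed = -8630 V.

-8630 V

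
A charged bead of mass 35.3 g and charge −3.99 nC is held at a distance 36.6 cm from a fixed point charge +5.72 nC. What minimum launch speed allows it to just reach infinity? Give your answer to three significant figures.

5.64×10⁻³ m/s

To just escape, total mechanical energy must reach zero at infinity: ½mv²_min + U = 0, so ½mv²_min = −U = |kQq|/r.
|U| = |kQq|/r = (8.99×10⁹ N·m²/C²)(5.72×10⁻⁹)(3.99×10⁻⁹)/(0.366) = 5.61×10⁻⁷ J.
v_min = √(2|U|/m) = √(2·5.61×10⁻⁷/0.0353) = 5.64×10⁻³ m/s.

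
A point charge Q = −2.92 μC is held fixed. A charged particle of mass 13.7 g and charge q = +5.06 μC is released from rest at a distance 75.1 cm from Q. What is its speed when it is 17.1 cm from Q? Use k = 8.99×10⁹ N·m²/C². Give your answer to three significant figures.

9.36 m/s

Only the electrostatic force acts, so mechanical energy is conserved: ½mv² = U₁ − U₂ = kQq(1/r₁ − 1/r₂).
U₁ − U₂ = (8.99×10⁹ N·m²/C²)(-2.92×10⁻⁶ C)(5.06×10⁻⁶ C)(1/0.751 − 1/0.171) = 0.600 J.
v = √(2·0.600/0.0137) = 9.36 m/s.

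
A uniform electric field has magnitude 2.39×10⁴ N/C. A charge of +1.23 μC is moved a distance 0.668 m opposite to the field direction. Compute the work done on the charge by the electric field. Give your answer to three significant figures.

-0.0196 J

The potential change for a displacement 0.668 m opposite to the field direction is ΔV = +Ed = 1.60×10⁴ V.
W_field = −qΔV = -0.0196 J.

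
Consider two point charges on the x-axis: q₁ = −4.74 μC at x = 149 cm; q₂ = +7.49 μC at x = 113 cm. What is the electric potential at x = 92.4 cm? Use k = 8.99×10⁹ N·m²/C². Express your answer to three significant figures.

2.52×10⁵ V

Electric potential is a scalar, so the contributions from each charge add algebraically: V = Σ kqᵢ/rᵢ.
Distances from the field point to each charge: r₁ = 0.566 m, r₂ = 0.206 m.
V = k[(-4.74×10⁻⁶)/(0.566) + (7.49×10⁻⁶)/(0.206)] = 2.52×10⁵ V.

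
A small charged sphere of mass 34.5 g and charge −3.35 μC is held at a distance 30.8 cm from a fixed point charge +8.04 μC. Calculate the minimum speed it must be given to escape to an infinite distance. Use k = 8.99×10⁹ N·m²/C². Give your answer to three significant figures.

6.75 m/s

To just escape, total mechanical energy must reach zero at infinity: ½mv²_min + U = 0, so ½mv²_min = −U = |kQq|/r.
|U| = |kQq|/r = (8.99×10⁹ N·m²/C²)(8.04×10⁻⁶)(3.35×10⁻⁶)/(0.308) = 0.786 J.
v_min = √(2|U|/m) = √(2·0.786/0.0345) = 6.75 m/s.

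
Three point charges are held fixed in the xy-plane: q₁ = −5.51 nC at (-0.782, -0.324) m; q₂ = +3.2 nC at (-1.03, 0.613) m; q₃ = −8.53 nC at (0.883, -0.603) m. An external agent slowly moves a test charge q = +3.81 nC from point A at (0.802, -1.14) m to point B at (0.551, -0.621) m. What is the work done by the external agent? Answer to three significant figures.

For quasistatic motion the external work equals the change in potential energy: W_ext = qΔV = q(V_B − V_A).
At A: distances to the source charges are 1.78 m, 2.54 m, 0.543 m; V_A = Σ kqᵢ/rᵢ = -158 V.
At B: distances to the source charges are 1.37 m, 2.01 m, 0.332 m; V_B = Σ kqᵢ/rᵢ = -253 V.
ΔV = V_B − V_A = -94.9 V.
W_ext = qΔV = (3.81×10⁻⁹ C)(-94.9 V) = -3.62×10⁻⁷ J.

-3.62×10⁻⁷ J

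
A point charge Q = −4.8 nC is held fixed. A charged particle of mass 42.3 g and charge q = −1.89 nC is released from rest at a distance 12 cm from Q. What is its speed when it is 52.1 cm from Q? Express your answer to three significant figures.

4.97×10⁻³ m/s

Only the electrostatic force acts, so mechanical energy is conserved: ½mv² = U₁ − U₂ = kQq(1/r₁ − 1/r₂).
U₁ − U₂ = (8.99×10⁹ N·m²/C²)(-4.80×10⁻⁹ C)(-1.89×10⁻⁹ C)(1/0.120 − 1/0.521) = 5.23×10⁻⁷ J.
v = √(2·5.23×10⁻⁷/0.0423) = 4.97×10⁻³ m/s.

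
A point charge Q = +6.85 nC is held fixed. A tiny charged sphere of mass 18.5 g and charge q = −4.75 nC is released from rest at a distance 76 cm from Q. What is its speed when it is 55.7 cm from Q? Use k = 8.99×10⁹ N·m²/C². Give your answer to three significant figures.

3.89×10⁻³ m/s

Only the electrostatic force acts, so mechanical energy is conserved: ½mv² = U₁ − U₂ = kQq(1/r₁ − 1/r₂).
U₁ − U₂ = (8.99×10⁹ N·m²/C²)(6.85×10⁻⁹ C)(-4.75×10⁻⁹ C)(1/0.760 − 1/0.557) = 1.40×10⁻⁷ J.
v = √(2·1.40×10⁻⁷/0.0185) = 3.89×10⁻³ m/s.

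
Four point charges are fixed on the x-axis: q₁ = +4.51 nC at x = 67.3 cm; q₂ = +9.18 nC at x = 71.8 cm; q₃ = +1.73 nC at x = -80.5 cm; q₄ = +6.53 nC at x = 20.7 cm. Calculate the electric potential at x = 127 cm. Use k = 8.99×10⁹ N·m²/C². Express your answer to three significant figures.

The total potential is the scalar sum of each charge's contribution, V = Σ kqᵢ/rᵢ.
Distances from the field point to each charge: r₁ = 0.597 m, r₂ = 0.552 m, r₃ = 2.08 m, r₄ = 1.06 m.
V = k[(4.51×10⁻⁹)/(0.597) + (9.18×10⁻⁹)/(0.552) + (1.73×10⁻⁹)/(2.08) + (6.53×10⁻⁹)/(1.06)] = 280 V.

280 V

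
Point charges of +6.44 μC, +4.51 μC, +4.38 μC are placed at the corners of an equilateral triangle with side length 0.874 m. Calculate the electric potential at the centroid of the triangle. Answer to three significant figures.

The total potential is the scalar sum of each charge's contribution, V = Σ kqᵢ/rᵢ.
The distance from each vertex to the centroid is a/√3 = 0.505 m.
V = k[(6.44×10⁻⁶)/(0.505) + (4.51×10⁻⁶)/(0.505) + (4.38×10⁻⁶)/(0.505)] = 2.73×10⁵ V.

2.73×10⁵ V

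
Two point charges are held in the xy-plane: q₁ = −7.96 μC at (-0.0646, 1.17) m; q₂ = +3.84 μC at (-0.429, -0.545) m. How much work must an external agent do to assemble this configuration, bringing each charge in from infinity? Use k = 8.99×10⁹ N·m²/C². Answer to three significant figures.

-0.157 J

The assembly work is the sum of pairwise potential energies, U = Σ_{i<j} kqᵢqⱼ/rᵢⱼ.
Pair separations: r₁₂ = 1.75 m.
U = (-0.157) = -0.157 J.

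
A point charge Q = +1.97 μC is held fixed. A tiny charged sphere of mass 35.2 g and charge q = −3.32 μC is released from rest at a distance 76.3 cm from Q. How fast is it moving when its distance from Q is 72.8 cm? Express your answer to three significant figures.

Only the electrostatic force acts, so mechanical energy is conserved: ½mv² = U₁ − U₂ = kQq(1/r₁ − 1/r₂).
U₁ − U₂ = (8.99×10⁹ N·m²/C²)(1.97×10⁻⁶ C)(-3.32×10⁻⁶ C)(1/0.763 − 1/0.728) = 3.70×10⁻³ J.
v = √(2·3.70×10⁻³/0.0352) = 0.459 m/s.

0.459 m/s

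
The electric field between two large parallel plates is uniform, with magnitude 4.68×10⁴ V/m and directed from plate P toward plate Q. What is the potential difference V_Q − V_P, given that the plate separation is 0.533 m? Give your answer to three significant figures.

In a uniform field, potential decreases in the direction of E: ΔV = −E·d for a displacement d parallel to E.
Going from P to Q is a displacement of 0.533 m along the field, so V_Q − V_P = −Ed = -2.49×10⁴ V.

-2.49×10⁴ V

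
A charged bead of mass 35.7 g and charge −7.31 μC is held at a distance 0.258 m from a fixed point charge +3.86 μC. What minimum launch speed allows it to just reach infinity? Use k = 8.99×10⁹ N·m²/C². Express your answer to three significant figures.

To just escape, total mechanical energy must reach zero at infinity: ½mv²_min + U = 0, so ½mv²_min = −U = |kQq|/r.
|U| = |kQq|/r = (8.99×10⁹ N·m²/C²)(3.86×10⁻⁶)(7.31×10⁻⁶)/(0.258) = 0.983 J.
v_min = √(2|U|/m) = √(2·0.983/0.0357) = 7.42 m/s.

7.42 m/s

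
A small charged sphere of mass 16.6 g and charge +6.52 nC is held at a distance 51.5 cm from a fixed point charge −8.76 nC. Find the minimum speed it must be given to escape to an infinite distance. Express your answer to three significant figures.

To just escape, total mechanical energy must reach zero at infinity: ½mv²_min + U = 0, so ½mv²_min = −U = |kQq|/r.
|U| = |kQq|/r = (8.99×10⁹ N·m²/C²)(8.76×10⁻⁹)(6.52×10⁻⁹)/(0.515) = 9.97×10⁻⁷ J.
v_min = √(2|U|/m) = √(2·9.97×10⁻⁷/0.0166) = 0.0110 m/s.

0.0110 m/s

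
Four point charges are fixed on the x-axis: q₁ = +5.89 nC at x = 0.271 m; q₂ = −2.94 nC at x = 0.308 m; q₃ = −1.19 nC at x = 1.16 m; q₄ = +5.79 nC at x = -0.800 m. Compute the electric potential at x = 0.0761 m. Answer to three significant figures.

207 V

The total potential is the scalar sum of each charge's contribution, V = Σ kqᵢ/rᵢ.
Distances from the field point to each charge: r₁ = 0.195 m, r₂ = 0.232 m, r₃ = 1.08 m, r₄ = 0.876 m.
V = k[(5.89×10⁻⁹)/(0.195) + (-2.94×10⁻⁹)/(0.232) + (-1.19×10⁻⁹)/(1.08) + (5.79×10⁻⁹)/(0.876)] = 207 V.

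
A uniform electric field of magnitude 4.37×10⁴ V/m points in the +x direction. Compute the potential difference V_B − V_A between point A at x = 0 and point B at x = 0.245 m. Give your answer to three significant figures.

In a uniform field, potential decreases in the direction of E: V_B − V_A = −E·Δx.
V_B − V_A = −(4.37×10⁴ V/m)(0.245 m) = -1.07×10⁴ V.

-1.07×10⁴ V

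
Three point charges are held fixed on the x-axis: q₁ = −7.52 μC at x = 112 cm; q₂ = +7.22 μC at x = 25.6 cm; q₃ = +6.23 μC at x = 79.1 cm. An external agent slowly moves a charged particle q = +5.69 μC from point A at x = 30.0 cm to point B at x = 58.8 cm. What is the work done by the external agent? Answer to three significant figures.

-6.61 J

For quasistatic motion the external work equals the change in potential energy: W_ext = qΔV = q(V_B − V_A).
At A: distances to the source charges are 0.820 m, 0.0440 m, 0.491 m; V_A = Σ kqᵢ/rᵢ = 1.51×10⁶ V.
At B: distances to the source charges are 0.532 m, 0.332 m, 0.203 m; V_B = Σ kqᵢ/rᵢ = 3.44×10⁵ V.
ΔV = V_B − V_A = -1.16×10⁶ V.
W_ext = qΔV = (5.69×10⁻⁶ C)(-1.16×10⁶ V) = -6.61 J.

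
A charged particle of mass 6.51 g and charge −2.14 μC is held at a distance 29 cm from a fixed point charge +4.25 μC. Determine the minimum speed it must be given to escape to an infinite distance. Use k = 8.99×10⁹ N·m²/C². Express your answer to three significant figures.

9.31 m/s

To just escape, total mechanical energy must reach zero at infinity: ½mv²_min + U = 0, so ½mv²_min = −U = |kQq|/r.
|U| = |kQq|/r = (8.99×10⁹ N·m²/C²)(4.25×10⁻⁶)(2.14×10⁻⁶)/(0.290) = 0.282 J.
v_min = √(2|U|/m) = √(2·0.282/6.51×10⁻³) = 9.31 m/s.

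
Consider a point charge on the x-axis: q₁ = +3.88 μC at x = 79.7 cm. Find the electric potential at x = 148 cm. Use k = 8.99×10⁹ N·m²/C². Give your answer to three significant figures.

Electric potential is a scalar, so the contributions from each charge add algebraically: V = Σ kqᵢ/rᵢ.
V = k[(3.88×10⁻⁶)/(0.683)] = 5.11×10⁴ V.

5.11×10⁴ V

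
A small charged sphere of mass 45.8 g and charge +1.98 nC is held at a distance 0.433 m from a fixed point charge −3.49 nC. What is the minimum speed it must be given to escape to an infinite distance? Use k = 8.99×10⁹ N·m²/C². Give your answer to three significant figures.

To just escape, total mechanical energy must reach zero at infinity: ½mv²_min + U = 0, so ½mv²_min = −U = |kQq|/r.
|U| = |kQq|/r = (8.99×10⁹ N·m²/C²)(3.49×10⁻⁹)(1.98×10⁻⁹)/(0.433) = 1.43×10⁻⁷ J.
v_min = √(2|U|/m) = √(2·1.43×10⁻⁷/0.0458) = 2.50×10⁻³ m/s.

2.50×10⁻³ m/s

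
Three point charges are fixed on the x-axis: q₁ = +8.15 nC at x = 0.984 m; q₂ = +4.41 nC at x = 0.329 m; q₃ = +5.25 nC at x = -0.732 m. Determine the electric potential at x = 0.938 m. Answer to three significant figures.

Electric potential is a scalar, so the contributions from each charge add algebraically: V = Σ kqᵢ/rᵢ.
Distances from the field point to each charge: r₁ = 0.0460 m, r₂ = 0.609 m, r₃ = 1.67 m.
V = k[(8.15×10⁻⁹)/(0.0460) + (4.41×10⁻⁹)/(0.609) + (5.25×10⁻⁹)/(1.67)] = 1690 V.

1690 V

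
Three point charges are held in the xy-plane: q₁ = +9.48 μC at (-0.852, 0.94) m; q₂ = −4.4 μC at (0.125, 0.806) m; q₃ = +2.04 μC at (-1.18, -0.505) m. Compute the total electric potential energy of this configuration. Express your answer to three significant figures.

-0.307 J

The assembly work is the sum of pairwise potential energies, U = Σ_{i<j} kqᵢqⱼ/rᵢⱼ.
Pair separations: r₁₂ = 0.986 m, r₁₃ = 1.48 m, r₂₃ = 1.85 m.
U = (-0.380) + (0.117) + (-0.0436) = -0.307 J.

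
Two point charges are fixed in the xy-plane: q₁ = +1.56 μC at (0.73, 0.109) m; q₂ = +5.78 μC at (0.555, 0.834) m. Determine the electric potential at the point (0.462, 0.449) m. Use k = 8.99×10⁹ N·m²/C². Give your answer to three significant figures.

The total potential is the scalar sum of each charge's contribution, V = Σ kqᵢ/rᵢ.
Distances from the field point to each charge: r₁ = 0.433 m, r₂ = 0.396 m.
V = k[(1.56×10⁻⁶)/(0.433) + (5.78×10⁻⁶)/(0.396)] = 1.64×10⁵ V.

1.64×10⁵ V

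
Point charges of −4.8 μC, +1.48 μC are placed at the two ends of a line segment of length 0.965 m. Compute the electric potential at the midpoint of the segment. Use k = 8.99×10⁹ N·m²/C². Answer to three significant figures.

-6.19×10⁴ V

Electric potential is a scalar, so the contributions from each charge add algebraically: V = Σ kqᵢ/rᵢ.
Each charge is 0.482 m from the midpoint.
V = k[(-4.80×10⁻⁶)/(0.482) + (1.48×10⁻⁶)/(0.482)] = -6.19×10⁴ V.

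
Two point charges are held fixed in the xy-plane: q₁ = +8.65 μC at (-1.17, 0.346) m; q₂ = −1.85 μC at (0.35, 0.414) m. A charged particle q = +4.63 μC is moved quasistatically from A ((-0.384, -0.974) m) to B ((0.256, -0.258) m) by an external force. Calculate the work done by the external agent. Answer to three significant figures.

-0.0663 J

For quasistatic motion the external work equals the change in potential energy: W_ext = qΔV = q(V_B − V_A).
At A: distances to the source charges are 1.54 m, 1.57 m; V_A = Σ kqᵢ/rᵢ = 4.00×10⁴ V.
At B: distances to the source charges are 1.55 m, 0.679 m; V_B = Σ kqᵢ/rᵢ = 2.57×10⁴ V.
ΔV = V_B − V_A = -1.43×10⁴ V.
W_ext = qΔV = (4.63×10⁻⁶ C)(-1.43×10⁴ V) = -0.0663 J.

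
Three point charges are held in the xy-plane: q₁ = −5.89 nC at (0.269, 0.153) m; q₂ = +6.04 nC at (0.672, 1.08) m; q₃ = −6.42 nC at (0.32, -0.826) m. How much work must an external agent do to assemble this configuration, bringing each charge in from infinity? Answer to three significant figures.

The assembly work is the sum of pairwise potential energies, U = Σ_{i<j} kqᵢqⱼ/rᵢⱼ.
Pair separations: r₁₂ = 1.01 m, r₁₃ = 0.980 m, r₂₃ = 1.94 m.
U = (-3.16×10⁻⁷) + (3.47×10⁻⁷) + (-1.80×10⁻⁷) = -1.49×10⁻⁷ J.

-1.49×10⁻⁷ J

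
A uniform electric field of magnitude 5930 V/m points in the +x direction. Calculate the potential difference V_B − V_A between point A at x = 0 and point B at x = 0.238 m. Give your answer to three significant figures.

-1410 V

In a uniform field, potential decreases in the direction of E: V_B − V_A = −E·Δx.
V_B − V_A = −(5930 V/m)(0.238 m) = -1410 V.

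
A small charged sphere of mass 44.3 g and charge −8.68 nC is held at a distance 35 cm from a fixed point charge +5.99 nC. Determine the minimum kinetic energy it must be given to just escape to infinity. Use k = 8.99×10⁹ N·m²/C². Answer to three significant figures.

1.34×10⁻⁶ J

To just escape, total mechanical energy must reach zero at infinity: ½mv²_min + U = 0, so ½mv²_min = −U = |kQq|/r.
|U| = |kQq|/r = (8.99×10⁹ N·m²/C²)(5.99×10⁻⁹)(8.68×10⁻⁹)/(0.350) = 1.34×10⁻⁶ J.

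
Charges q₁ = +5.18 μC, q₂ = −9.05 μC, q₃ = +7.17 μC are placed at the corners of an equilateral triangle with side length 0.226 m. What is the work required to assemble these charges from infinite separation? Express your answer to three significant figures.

-2.97 J

The assembly work is the sum of pairwise potential energies, U = Σ_{i<j} kqᵢqⱼ/rᵢⱼ.
All three pair separations equal the side length, 0.226 m.
U = (-1.86) + (1.48) + (-2.58) = -2.97 J.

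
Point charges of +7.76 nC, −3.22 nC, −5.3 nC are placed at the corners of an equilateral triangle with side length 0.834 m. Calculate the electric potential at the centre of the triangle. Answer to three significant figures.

-14.2 V

Electric potential is a scalar, so the contributions from each charge add algebraically: V = Σ kqᵢ/rᵢ.
The distance from each vertex to the centroid is a/√3 = 0.482 m.
V = k[(7.76×10⁻⁹)/(0.482) + (-3.22×10⁻⁹)/(0.482) + (-5.30×10⁻⁹)/(0.482)] = -14.2 V.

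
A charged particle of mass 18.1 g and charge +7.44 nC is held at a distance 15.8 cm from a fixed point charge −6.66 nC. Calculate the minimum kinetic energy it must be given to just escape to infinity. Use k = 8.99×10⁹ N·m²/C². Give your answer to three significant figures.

To just escape, total mechanical energy must reach zero at infinity: ½mv²_min + U = 0, so ½mv²_min = −U = |kQq|/r.
|U| = |kQq|/r = (8.99×10⁹ N·m²/C²)(6.66×10⁻⁹)(7.44×10⁻⁹)/(0.158) = 2.82×10⁻⁶ J.

2.82×10⁻⁶ J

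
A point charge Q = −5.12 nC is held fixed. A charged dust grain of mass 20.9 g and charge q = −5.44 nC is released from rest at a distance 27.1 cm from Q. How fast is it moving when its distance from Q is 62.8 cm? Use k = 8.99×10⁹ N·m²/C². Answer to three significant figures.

Only the electrostatic force acts, so mechanical energy is conserved: ½mv² = U₁ − U₂ = kQq(1/r₁ − 1/r₂).
U₁ − U₂ = (8.99×10⁹ N·m²/C²)(-5.12×10⁻⁹ C)(-5.44×10⁻⁹ C)(1/0.271 − 1/0.628) = 5.25×10⁻⁷ J.
v = √(2·5.25×10⁻⁷/0.0209) = 7.09×10⁻³ m/s.

7.09×10⁻³ m/s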